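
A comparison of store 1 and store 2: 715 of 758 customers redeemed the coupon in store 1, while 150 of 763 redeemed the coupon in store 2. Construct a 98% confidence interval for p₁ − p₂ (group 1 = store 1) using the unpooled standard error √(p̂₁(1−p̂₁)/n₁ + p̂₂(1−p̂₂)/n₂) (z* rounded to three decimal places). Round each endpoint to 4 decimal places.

p̂₁ = 715/758 = 0.94327, p̂₂ = 150/763 = 0.19659; p̂₁ − p̂₂ = 0.74668.
Unpooled SE = √(p̂₁(1−p̂₁)/n₁ + p̂₂(1−p̂₂)/n₂) = √(0.000070594 + 0.000207004) = 0.016661.
The 98% critical value is z* = 2.326. Margin of error = 0.03875.
So the interval runs from 0.7079 to 0.7854.

(0.7079, 0.7854)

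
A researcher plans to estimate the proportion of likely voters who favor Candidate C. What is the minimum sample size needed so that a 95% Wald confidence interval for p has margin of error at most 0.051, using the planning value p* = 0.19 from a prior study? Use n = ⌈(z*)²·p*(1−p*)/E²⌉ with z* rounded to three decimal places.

n = 228

For 95% confidence, z* = 1.960.
p*(1−p*) = 0.1539.
Required n before rounding: 3.841600 × 0.1539 / 0.051² = 227.306.
Rounding up, n = 228.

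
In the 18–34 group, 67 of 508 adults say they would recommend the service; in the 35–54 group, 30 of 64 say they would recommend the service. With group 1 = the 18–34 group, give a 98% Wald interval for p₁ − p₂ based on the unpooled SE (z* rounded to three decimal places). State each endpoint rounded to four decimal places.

p̂₁ = 0.13189, p̂₂ = 0.46875, so the observed difference is -0.33686.
Unpooled SE = √(p̂₁(1−p̂₁)/n₁ + p̂₂(1−p̂₂)/n₂) = √(0.000225384 + 0.003890991) = 0.064159.
For 98% confidence, z* = 2.326. Margin = 2.326·0.064159 = 0.14923.
CI: -0.33686 ± 0.14923 = (-0.4861, -0.1876).

(-0.4861, -0.1876)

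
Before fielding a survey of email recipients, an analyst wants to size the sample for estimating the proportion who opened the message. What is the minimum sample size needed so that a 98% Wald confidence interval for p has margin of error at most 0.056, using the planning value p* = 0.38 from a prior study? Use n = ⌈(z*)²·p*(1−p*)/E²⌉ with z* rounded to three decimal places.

n = 407

The 98% critical value is z* = 2.326.
p*(1−p*) = 0.2356.
(z*)²·p*(1−p*)/E² = 5.410276·0.2356/0.003136 = 406.461.
Rounding up, n = 407.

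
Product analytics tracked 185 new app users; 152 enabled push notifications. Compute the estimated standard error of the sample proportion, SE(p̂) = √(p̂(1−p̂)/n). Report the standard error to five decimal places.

With x = 152 successes in n = 185, p̂ = 0.82162.
p̂(1−p̂) = 0.146561.
SE = √(0.146561/185) = 0.02815.

SE = 0.02815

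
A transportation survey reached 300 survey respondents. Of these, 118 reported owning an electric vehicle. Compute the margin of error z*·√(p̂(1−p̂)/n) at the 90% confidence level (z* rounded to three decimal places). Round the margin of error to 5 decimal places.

ME = 0.04639

Sample proportion p̂ = 118/300 = 0.39333.
SE = √(p̂(1−p̂)/n) = √(0.238622/300) = 0.028203.
The 90% critical value is z* = 1.645.
ME = 1.645·0.028203 = 0.04639.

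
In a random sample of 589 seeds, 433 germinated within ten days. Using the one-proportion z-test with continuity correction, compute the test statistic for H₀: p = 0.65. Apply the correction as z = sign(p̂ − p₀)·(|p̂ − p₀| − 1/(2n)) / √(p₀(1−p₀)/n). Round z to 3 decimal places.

With x = 433 successes in n = 589, p̂ = 0.73514. p̂ − p₀ = 0.085144.
1/(2n) = 0.000849.
Corrected numerator: |0.085144| − 0.000849 = 0.084295.
Under H₀, SE = √(p₀(1−p₀)/n) = √(0.65·0.35/589) = √0.000386248 = 0.019653.
z = (+)0.084295/0.019653 = 4.289.

z = 4.289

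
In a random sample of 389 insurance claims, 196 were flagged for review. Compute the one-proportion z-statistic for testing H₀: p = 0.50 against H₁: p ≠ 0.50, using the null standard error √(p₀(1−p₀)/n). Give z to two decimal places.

p̂ = 196/389 = 0.50386.
SE₀ = √(0.50·0.50/389) = 0.025351.
z = (0.50386 − 0.50)/0.025351 = 0.00386/0.025351 = 0.15.

z = 0.15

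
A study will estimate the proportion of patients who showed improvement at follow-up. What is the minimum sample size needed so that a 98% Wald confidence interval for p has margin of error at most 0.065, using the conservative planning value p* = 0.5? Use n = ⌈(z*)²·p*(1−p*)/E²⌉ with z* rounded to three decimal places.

For 98% confidence, z* = 2.326.
p*(1−p*) = 0.2500.
Required n before rounding: 5.410276 × 0.2500 / 0.065² = 320.135.
⌈320.135⌉ = 321.

n = 321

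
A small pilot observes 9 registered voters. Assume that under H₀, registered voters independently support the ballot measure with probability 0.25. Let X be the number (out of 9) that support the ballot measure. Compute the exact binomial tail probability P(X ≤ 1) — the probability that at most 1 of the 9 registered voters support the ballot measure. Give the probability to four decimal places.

P = 0.3003

X ~ Binomial(n=9, p=0.25).
P(X ≤ 1) = C(9,0)·0.25^0·0.75^9 + C(9,1)·0.25^1·0.75^8.
= 0.075085 + 0.225254 = 0.3003.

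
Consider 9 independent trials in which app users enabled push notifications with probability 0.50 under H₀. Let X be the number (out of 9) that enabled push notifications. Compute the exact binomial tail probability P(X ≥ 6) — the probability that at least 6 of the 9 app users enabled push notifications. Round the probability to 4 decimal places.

X is binomial with n = 9 and p = 0.50.
P(X ≥ 6) = C(9,6)·0.50^6·0.50^3 + C(9,7)·0.50^7·0.50^2 + C(9,8)·0.50^8·0.50^1 + C(9,9)·0.50^9·0.50^0.
= 0.164062 + 0.070312 + 0.017578 + 0.001953 = 0.2539.

P = 0.2539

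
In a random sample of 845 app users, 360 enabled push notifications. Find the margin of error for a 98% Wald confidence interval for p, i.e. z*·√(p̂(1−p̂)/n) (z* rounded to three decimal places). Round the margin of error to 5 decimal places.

Sample proportion p̂ = 360/845 = 0.42604.
Standard error of p̂: √(0.244529/845) = √0.000289384 = 0.017011.
z* = 2.326 at the 98% level.
ME = 2.326·0.017011 = 0.03957.

ME = 0.03957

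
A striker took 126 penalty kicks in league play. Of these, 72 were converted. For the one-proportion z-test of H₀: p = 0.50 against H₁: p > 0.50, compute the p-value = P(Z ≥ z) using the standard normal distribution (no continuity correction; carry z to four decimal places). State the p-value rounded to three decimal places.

p-value = 0.054

p̂ = 72/126 = 0.57143.
Under H₀, SE = √(p₀(1−p₀)/n) = √(0.50·0.50/126) = √0.001984127 = 0.044544.
z = (p̂ − p₀)/SE = (72/126 − 0.50)/0.044544 ≈ 1.6036.
From the standard normal, P(Z ≥ z) = 0.054.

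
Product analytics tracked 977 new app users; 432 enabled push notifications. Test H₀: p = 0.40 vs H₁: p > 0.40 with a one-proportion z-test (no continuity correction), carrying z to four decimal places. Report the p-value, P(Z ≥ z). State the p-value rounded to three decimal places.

The sample proportion is 432/977 = 0.44217.
Under H₀, SE = √(p₀(1−p₀)/n) = √(0.40·0.60/977) = √0.000245650 = 0.015673.
z = (p̂ − p₀)/SE = (432/977 − 0.40)/0.015673 ≈ 2.6906.
p-value = P(Z ≥ z) with z = 2.6906 → 0.004.

p-value = 0.004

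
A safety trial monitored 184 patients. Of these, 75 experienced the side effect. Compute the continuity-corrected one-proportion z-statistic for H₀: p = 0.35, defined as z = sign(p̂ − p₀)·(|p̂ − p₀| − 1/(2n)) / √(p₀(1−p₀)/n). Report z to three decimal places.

z = 1.561

Sample proportion p̂ = 75/184 = 0.40761. p̂ − p₀ = 0.057609.
Continuity correction 1/(2n) = 1/368 = 0.002717.
Corrected numerator: |0.057609| − 0.002717 = 0.054892.
SE₀ = √(0.35·0.65/184) = 0.035163.
z = (+)0.054892/0.035163 = 1.561.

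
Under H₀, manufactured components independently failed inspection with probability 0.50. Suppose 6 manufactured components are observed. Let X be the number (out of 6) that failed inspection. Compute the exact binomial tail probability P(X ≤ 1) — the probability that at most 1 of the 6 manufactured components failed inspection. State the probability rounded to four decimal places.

X ~ Binomial(n=6, p=0.50).
P(X ≤ 1) = C(6,0)·0.50^0·0.50^6 + C(6,1)·0.50^1·0.50^5.
= 0.015625 + 0.093750 = 0.1094.

P = 0.1094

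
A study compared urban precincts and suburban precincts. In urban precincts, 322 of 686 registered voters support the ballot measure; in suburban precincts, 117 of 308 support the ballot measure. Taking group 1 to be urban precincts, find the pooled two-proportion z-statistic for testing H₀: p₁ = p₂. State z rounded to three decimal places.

Sample proportions: p̂₁ = 322/686 = 0.46939 and p̂₂ = 117/308 = 0.37987.
Pooling: p̂ = 439/994 = 0.44165.
SE = √[p̂(1−p̂)(1/n₁+1/n₂)] = √[0.44165·0.55835·(1/686+1/308)] ≈ 0.034060.
z = (p̂₁ − p̂₂)/SE = (0.46939 − 0.37987)/0.034060 = 0.08952/0.034060 = 2.628.

z = 2.628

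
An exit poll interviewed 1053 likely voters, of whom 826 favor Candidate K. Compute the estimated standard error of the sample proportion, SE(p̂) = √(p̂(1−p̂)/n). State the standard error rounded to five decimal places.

SE = 0.01267

p̂ = 826/1053 = 0.78443.
p̂(1−p̂) = 0.78443·0.21557 = 0.169100.
SE = √(0.169100/1053) = 0.01267.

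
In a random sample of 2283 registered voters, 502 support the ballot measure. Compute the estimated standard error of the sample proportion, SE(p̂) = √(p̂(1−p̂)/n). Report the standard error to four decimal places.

SE = 0.0087

The sample proportion is 502/2283 = 0.21989.
p̂(1−p̂) = 0.21989·0.78011 = 0.171538.
SE = √(0.171538/2283) = √0.000075137 = 0.0087.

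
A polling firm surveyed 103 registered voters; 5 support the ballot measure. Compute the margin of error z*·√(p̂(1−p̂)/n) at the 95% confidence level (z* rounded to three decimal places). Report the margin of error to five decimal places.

The sample proportion is 5/103 = 0.04854.
SE = √(p̂(1−p̂)/n) = √(0.046187/103) = 0.021176.
For 95% confidence, z* = 1.960.
Margin of error = z*·SE = 1.960 × 0.021176 = 0.04150.

ME = 0.04150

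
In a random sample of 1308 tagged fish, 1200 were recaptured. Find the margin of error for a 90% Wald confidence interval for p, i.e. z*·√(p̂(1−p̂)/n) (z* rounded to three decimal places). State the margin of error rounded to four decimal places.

ME = 0.0125

Sample proportion p̂ = 1200/1308 = 0.91743.
SE = √(p̂(1−p̂)/n) = √(0.075751/1308) = 0.007610.
For 90% confidence, z* = 1.645.
So ME = 0.0125.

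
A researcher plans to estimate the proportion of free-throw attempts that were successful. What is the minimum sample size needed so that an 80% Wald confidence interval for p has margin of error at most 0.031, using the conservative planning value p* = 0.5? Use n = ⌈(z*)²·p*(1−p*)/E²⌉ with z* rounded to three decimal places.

For 80% confidence, z* = 1.282.
p*(1−p*) = 0.50·0.50 = 0.2500.
Required n before rounding: 1.643524 × 0.2500 / 0.031² = 427.556.
⌈427.556⌉ = 428.

n = 428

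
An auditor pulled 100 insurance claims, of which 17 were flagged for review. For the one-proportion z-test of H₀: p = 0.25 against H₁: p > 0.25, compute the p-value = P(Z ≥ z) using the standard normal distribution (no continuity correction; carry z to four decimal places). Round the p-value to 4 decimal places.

p-value = 0.9677

p̂ = 17/100 = 0.17000.
Null standard error: √(0.25·0.75/100) = √0.001875000 = 0.043301.
z = (p̂ − p₀)/SE = (17/100 − 0.25)/0.043301 ≈ -1.8475.
From the standard normal, P(Z ≥ z) = 0.9677.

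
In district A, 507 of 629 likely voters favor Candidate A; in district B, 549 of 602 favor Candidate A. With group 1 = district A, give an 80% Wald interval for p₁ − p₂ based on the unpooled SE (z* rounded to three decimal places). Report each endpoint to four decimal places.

p̂₁ = 507/629 = 0.80604, p̂₂ = 549/602 = 0.91196; p̂₁ − p̂₂ = -0.10592.
Unpooled SE = √(p̂₁(1−p̂₁)/n₁ + p̂₂(1−p̂₂)/n₂) = √(0.000248551 + 0.000133370) = 0.019543.
z* = 1.282 at the 80% level. Margin of error = 0.02505.
Interval: -0.10592 ± 0.02505 → (-0.1310, -0.0809).

(-0.1310, -0.0809)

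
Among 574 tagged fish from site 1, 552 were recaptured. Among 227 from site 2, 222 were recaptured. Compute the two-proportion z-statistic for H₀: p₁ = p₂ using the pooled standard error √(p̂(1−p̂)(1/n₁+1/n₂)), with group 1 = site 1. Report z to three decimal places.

z = -1.152

Sample proportions: p̂₁ = 552/574 = 0.96167 and p̂₂ = 222/227 = 0.97797.
Pooling: p̂ = 774/801 = 0.96629.
Pooled SE = √[0.0325716·0.00614745] ≈ 0.014150.
z = (p̂₁ − p̂₂)/SE = (0.96167 − 0.97797)/0.014150 = -0.01630/0.014150 = -1.152.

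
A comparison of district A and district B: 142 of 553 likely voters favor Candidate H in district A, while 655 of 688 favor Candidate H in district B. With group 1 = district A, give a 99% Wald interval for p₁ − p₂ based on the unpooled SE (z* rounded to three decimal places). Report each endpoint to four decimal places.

(-0.7475, -0.6430)

p̂₁ = 0.25678, p̂₂ = 0.95203, so the observed difference is -0.69525.
SE = √(0.000345108 + 0.000066373) = √0.000411481 = 0.020285.
The 99% critical value is z* = 2.576. Margin of error = 0.05225.
Interval: -0.69525 ± 0.05225 → (-0.7475, -0.6430).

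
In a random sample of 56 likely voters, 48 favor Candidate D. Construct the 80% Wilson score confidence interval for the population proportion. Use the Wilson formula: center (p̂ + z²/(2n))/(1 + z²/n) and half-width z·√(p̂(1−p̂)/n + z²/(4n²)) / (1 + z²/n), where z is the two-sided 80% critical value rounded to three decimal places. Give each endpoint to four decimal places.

p̂ = 48/56 = 0.85714; z = 1.282, so z² = 1.643524.
Denominator 1 + z²/n = 1 + 1.643524/56 = 1.029349.
Adjusted center: (0.85714 + z²/(2n))/1.029349 = 0.84696.
Radicand: p̂(1−p̂)/n + z²/(4n²) = 0.002186589 + 0.000131021 = 0.002317610.
Half-width = z·√(radicand)/denom = 1.282·0.048142/1.029349 = 0.05996.
CI: 0.84696 ± 0.05996 = (0.7870, 0.9069).

(0.7870, 0.9069)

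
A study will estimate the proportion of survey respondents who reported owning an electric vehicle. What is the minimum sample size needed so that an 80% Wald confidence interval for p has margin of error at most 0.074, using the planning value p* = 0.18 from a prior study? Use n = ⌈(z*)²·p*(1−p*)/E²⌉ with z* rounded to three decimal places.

For 80% confidence, z* = 1.282.
p*(1−p*) = 0.1476.
(z*)²·p*(1−p*)/E² = 1.643524·0.1476/0.005476 = 44.300.
⌈44.300⌉ = 45.

n = 45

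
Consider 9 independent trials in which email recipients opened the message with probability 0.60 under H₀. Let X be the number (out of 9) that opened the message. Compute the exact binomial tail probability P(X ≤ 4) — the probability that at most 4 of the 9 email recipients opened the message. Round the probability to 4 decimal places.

P = 0.2666

X ~ Binomial(n=9, p=0.60).
P(X ≤ 4) = Σ_{j=0}^{4} C(9,j)·0.60^j·0.40^{9−j}.
= 0.000262 + 0.003539 + 0.021234 + 0.074318 + 0.167215 = 0.2666.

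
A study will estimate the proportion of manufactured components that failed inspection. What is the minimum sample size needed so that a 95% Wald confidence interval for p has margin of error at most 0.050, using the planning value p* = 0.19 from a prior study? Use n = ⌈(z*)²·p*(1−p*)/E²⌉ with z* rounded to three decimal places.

n = 237

z* = 1.960 at the 95% level.
p*(1−p*) = 0.19·0.81 = 0.1539.
(z*)²·p*(1−p*)/E² = 3.841600·0.1539/0.002500 = 236.489.
Rounding up, n = 237.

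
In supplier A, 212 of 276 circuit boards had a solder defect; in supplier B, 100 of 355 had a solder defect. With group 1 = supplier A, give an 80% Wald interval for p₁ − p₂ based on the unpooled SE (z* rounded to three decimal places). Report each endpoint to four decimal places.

p̂₁ = 0.76812, p̂₂ = 0.28169, so the observed difference is 0.48643.
Unpooled SE = √(p̂₁(1−p̂₁)/n₁ + p̂₂(1−p̂₂)/n₂) = √(0.000645340 + 0.000569974) = 0.034861.
z* = 1.282 at the 80% level. Margin = 1.282·0.034861 = 0.04469.
So the interval runs from 0.4417 to 0.5311.

(0.4417, 0.5311)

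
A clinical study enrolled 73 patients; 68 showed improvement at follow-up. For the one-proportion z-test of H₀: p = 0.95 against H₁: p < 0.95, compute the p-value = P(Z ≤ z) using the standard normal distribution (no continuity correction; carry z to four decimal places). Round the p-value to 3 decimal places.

With x = 68 successes in n = 73, p̂ = 0.93151.
Null standard error: √(0.95·0.05/73) = √0.000650685 = 0.025509.
z = (p̂ − p₀)/SE = (68/73 − 0.95)/0.025509 ≈ -0.7250.
p-value = P(Z ≤ z) with z = -0.7250 → 0.234.

p-value = 0.234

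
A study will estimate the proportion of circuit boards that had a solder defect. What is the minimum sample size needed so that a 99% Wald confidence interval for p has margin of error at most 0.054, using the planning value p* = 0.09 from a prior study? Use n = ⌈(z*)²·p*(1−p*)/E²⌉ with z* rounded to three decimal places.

n = 187

The 99% critical value is z* = 2.576.
p*(1−p*) = 0.0819.
Required n before rounding: 6.635776 × 0.0819 / 0.054² = 186.375.
Rounding up, n = 187.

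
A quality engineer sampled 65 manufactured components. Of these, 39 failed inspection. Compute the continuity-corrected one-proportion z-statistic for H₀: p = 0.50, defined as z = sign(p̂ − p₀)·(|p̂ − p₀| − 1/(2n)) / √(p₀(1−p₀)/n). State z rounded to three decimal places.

Sample proportion p̂ = 39/65 = 0.60000. p̂ − p₀ = 0.100000.
1/(2n) = 0.007692.
Corrected numerator: |0.100000| − 0.007692 = 0.092308.
Under H₀, SE = √(p₀(1−p₀)/n) = √(0.50·0.50/65) = √0.003846154 = 0.062017.
z = (+)0.092308/0.062017 = 1.488.

z = 1.488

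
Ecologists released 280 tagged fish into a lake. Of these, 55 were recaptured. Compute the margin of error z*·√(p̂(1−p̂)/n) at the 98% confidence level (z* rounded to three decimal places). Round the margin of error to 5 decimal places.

ME = 0.05523

The sample proportion is 55/280 = 0.19643.
SE(p̂) = √(0.19643·0.80357/280) = 0.023743.
z* = 2.326 at the 98% level.
So ME = 0.05523.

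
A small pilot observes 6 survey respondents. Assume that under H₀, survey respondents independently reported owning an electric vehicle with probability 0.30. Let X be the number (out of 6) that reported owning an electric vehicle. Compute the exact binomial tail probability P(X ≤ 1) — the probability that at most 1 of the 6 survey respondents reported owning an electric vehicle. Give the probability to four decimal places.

P = 0.4202

X ~ Binomial(n=6, p=0.30).
P(X ≤ 1) = C(6,0)·0.30^0·0.70^6 + C(6,1)·0.30^1·0.70^5.
= 0.117649 + 0.302526 = 0.4202.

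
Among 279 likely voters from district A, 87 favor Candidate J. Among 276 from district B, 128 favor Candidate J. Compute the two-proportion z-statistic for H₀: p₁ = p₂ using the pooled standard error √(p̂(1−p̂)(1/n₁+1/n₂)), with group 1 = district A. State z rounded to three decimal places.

Sample proportions: p̂₁ = 87/279 = 0.31183 and p̂₂ = 128/276 = 0.46377.
Pooled p̂ = (87+128)/(279+276) = 215/555 = 0.38739.
SE = √[p̂(1−p̂)(1/n₁+1/n₂)] = √[0.38739·0.61261·(1/279+1/276)] ≈ 0.041358.
z = -0.15194/0.041358 = -3.674.

z = -3.674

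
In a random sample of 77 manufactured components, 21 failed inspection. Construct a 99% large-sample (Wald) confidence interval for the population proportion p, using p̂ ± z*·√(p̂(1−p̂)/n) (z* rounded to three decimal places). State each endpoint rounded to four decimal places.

p̂ = 21/77 = 0.27273.
SE = √(p̂(1−p̂)/n) = √(0.198347/77) = 0.050754.
For 99% confidence, z* = 2.576.
Margin = 2.576·0.050754 = 0.13074.
Interval: 0.27273 ± 0.13074 → (0.1420, 0.4035).

(0.1420, 0.4035)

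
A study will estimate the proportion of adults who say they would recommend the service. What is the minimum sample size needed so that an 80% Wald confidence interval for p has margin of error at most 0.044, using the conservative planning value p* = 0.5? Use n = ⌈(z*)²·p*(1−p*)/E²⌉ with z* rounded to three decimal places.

z* = 1.282 at the 80% level.
p*(1−p*) = 0.50·0.50 = 0.2500.
(z*)²·p*(1−p*)/E² = 1.643524·0.2500/0.001936 = 212.232.
Rounding up, n = 213.

n = 213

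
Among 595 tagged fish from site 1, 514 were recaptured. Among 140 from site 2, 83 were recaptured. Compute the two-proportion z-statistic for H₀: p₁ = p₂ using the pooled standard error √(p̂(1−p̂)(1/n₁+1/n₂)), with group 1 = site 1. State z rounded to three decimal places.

z = 7.388

p̂₁ = 514/595 = 0.86387, p̂₂ = 83/140 = 0.59286.
Pooled p̂ = (514+83)/(595+140) = 597/735 = 0.81224.
Pooled SE = √[0.1525031·0.00882353] ≈ 0.036683.
z = 0.27101/0.036683 = 7.388.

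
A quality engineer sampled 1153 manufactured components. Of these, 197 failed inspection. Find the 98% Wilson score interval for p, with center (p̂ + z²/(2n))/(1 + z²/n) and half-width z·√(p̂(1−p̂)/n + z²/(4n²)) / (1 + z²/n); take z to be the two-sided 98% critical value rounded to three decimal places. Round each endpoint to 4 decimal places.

Here p̂ = 197/1153 = 0.17086 and z = 2.326 (z² = 5.410276).
Denominator 1 + z²/n = 1 + 5.410276/1153 = 1.004692.
Center = (0.17086 + 0.002346)/1.004692 = 0.17240.
Radicand: p̂(1−p̂)/n + z²/(4n²) = 0.000122867 + 0.000001017 = 0.000123884.
Half-width = 2.326·√0.000123884/1.004692 = 0.02577.
So the interval runs from 0.1466 to 0.1982.

(0.1466, 0.1982)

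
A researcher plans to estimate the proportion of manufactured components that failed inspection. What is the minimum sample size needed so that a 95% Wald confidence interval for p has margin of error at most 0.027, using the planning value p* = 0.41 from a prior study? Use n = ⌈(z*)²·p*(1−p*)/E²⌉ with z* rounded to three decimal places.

n = 1275

For 95% confidence, z* = 1.960.
p*(1−p*) = 0.2419.
(z*)²·p*(1−p*)/E² = 3.841600·0.2419/0.000729 = 1274.737.
⌈1274.737⌉ = 1275.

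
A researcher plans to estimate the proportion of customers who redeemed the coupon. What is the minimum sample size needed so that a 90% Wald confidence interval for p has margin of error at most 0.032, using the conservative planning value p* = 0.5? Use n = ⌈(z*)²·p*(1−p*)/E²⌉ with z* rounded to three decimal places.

The 90% critical value is z* = 1.645.
p*(1−p*) = 0.50·0.50 = 0.2500.
(z*)²·p*(1−p*)/E² = 2.706025·0.2500/0.001024 = 660.651.
Rounding up, n = 661.

n = 661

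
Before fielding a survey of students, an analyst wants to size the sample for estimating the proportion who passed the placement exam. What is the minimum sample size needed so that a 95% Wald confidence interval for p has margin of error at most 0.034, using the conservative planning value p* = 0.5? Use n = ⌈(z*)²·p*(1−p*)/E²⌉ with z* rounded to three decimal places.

n = 831

The 95% critical value is z* = 1.960.
p*(1−p*) = 0.2500.
(z*)²·p*(1−p*)/E² = 3.841600·0.2500/0.001156 = 830.796.
⌈830.796⌉ = 831.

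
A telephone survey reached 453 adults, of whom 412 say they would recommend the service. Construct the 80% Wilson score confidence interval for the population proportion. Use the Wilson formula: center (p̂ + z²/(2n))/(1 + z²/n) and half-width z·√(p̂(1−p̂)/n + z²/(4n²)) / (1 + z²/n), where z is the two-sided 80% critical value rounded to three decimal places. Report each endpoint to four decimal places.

p̂ = 412/453 = 0.90949; z = 1.282, so z² = 1.643524.
1 + z²/n = 1.003628.
Center = (0.90949 + 0.001814)/1.003628 = 0.90801.
Radicand: p̂(1−p̂)/n + z²/(4n²) = 0.000181713 + 0.000002002 = 0.000183715.
Half-width = 1.282·√0.000183715/1.003628 = 0.01731.
Interval: 0.90801 ± 0.01731 → (0.8907, 0.9253).

(0.8907, 0.9253)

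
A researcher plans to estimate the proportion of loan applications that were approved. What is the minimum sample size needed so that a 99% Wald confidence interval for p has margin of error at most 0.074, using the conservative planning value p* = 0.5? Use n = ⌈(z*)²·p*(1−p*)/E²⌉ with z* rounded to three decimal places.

For 99% confidence, z* = 2.576.
p*(1−p*) = 0.2500.
(z*)²·p*(1−p*)/E² = 6.635776·0.2500/0.005476 = 302.948.
⌈302.948⌉ = 303.

n = 303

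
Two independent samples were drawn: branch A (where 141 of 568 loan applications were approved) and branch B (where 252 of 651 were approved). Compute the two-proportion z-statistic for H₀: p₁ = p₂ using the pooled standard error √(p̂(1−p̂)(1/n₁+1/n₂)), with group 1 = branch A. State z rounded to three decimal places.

Sample proportions: p̂₁ = 141/568 = 0.24824 and p̂₂ = 252/651 = 0.38710.
Pooled p̂ = (141+252)/(568+651) = 393/1219 = 0.32240.
SE = √[p̂(1−p̂)(1/n₁+1/n₂)] = √[0.32240·0.67760·(1/568+1/651)] ≈ 0.026836.
z = -0.13886/0.026836 = -5.174.

z = -5.174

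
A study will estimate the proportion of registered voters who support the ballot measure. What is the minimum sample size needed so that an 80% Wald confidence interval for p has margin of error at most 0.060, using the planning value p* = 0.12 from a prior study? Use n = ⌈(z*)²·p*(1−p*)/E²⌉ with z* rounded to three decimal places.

z* = 1.282 at the 80% level.
p*(1−p*) = 0.12·0.88 = 0.1056.
(z*)²·p*(1−p*)/E² = 1.643524·0.1056/0.003600 = 48.210.
Rounding up, n = 49.

n = 49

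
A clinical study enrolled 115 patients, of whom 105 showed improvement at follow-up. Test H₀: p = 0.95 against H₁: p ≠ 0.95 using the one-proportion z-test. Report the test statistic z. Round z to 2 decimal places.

z = -1.82

p̂ = 105/115 = 0.91304.
Under H₀, SE = √(p₀(1−p₀)/n) = √(0.95·0.05/115) = √0.000413043 = 0.020323.
z = (p̂ − p₀)/SE = (0.91304 − 0.95)/0.020323 = -1.82.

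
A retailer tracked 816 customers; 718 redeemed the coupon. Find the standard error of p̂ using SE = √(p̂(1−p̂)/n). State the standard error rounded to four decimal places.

Sample proportion p̂ = 718/816 = 0.87990.
p̂(1−p̂) = 0.87990·0.12010 = 0.105676.
Dividing by n and taking the root: √0.000129505 = 0.0114.

SE = 0.0114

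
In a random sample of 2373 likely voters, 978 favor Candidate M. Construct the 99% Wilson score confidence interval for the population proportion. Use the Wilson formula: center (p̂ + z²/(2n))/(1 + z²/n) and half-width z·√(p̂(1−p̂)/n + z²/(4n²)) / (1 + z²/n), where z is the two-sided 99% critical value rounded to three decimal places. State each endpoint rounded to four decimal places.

p̂ = 978/2373 = 0.41214; z = 2.576, so z² = 6.635776.
Denominator 1 + z²/n = 1 + 6.635776/2373 = 1.002796.
Adjusted center: (0.41214 + z²/(2n))/1.002796 = 0.41238.
Radicand: p̂(1−p̂)/n + z²/(4n²) = 0.000102099 + 0.000000295 = 0.000102394.
Half-width = 2.576·√0.000102394/1.002796 = 0.02599.
So the interval runs from 0.3864 to 0.4384.

(0.3864, 0.4384)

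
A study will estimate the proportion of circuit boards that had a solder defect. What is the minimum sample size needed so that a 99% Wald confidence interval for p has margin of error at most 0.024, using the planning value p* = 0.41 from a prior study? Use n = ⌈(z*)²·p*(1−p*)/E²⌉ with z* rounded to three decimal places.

n = 2787

For 99% confidence, z* = 2.576.
p*(1−p*) = 0.41·0.59 = 0.2419.
(z*)²·p*(1−p*)/E² = 6.635776·0.2419/0.000576 = 2786.796.
Rounding up, n = 2787.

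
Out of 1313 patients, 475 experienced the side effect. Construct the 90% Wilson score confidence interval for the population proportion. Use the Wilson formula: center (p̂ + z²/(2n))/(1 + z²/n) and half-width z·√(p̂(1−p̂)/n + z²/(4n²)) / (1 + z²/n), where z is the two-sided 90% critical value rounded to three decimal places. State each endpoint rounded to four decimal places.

(0.3403, 0.3838)

p̂ = 475/1313 = 0.36177; z = 1.645, so z² = 2.706025.
1 + z²/n = 1.002061.
Adjusted center: (0.36177 + z²/(2n))/1.002061 = 0.36205.
Radicand: p̂(1−p̂)/n + z²/(4n²) = 0.000175850 + 0.000000392 = 0.000176242.
Half-width = 1.645·√0.000176242/1.002061 = 0.02179.
Interval: 0.36205 ± 0.02179 → (0.3403, 0.3838).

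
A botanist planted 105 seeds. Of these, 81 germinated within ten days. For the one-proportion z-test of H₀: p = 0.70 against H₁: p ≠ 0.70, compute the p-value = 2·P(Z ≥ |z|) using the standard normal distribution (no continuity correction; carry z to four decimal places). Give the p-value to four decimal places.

With x = 81 successes in n = 105, p̂ = 0.77143.
Null standard error: √(0.70·0.30/105) = √0.002000000 = 0.044721.
z = (p̂ − p₀)/SE = (81/105 − 0.70)/0.044721 ≈ 1.5972.
p-value = 2·P(Z ≥ |z|) with z = 1.5972 → 0.1102.

p-value = 0.1102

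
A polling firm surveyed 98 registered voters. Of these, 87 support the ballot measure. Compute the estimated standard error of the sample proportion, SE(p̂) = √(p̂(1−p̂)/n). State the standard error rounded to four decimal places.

SE = 0.0319

p̂ = 87/98 = 0.88776.
p̂(1−p̂) = 0.88776·0.11224 = 0.099642.
SE = √(0.099642/98) = 0.0319.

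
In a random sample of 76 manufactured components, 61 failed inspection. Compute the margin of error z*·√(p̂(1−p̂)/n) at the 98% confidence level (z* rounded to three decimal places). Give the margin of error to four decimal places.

With x = 61 successes in n = 76, p̂ = 0.80263.
SE = √(p̂(1−p̂)/n) = √(0.158414/76) = 0.045655.
z* = 2.326 at the 98% level.
ME = 2.326·0.045655 = 0.1062.

ME = 0.1062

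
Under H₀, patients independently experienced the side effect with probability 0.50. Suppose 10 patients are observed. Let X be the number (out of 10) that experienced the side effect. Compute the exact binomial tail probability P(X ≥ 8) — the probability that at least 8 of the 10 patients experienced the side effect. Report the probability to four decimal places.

P = 0.0547

X ~ Binomial(n=10, p=0.50).
P(X ≥ 8) = C(10,8)·0.50^8·0.50^2 + C(10,9)·0.50^9·0.50^1 + C(10,10)·0.50^10·0.50^0.
= 0.043945 + 0.009766 + 0.000977 = 0.0547.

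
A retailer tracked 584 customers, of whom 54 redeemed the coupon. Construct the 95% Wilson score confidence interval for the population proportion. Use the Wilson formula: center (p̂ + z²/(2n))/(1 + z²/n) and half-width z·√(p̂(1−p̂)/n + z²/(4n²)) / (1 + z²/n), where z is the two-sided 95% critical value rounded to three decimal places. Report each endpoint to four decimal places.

Here p̂ = 54/584 = 0.09247 and z = 1.960 (z² = 3.841600).
1 + z²/n = 1.006578.
Adjusted center: (0.09247 + z²/(2n))/1.006578 = 0.09513.
Radicand: p̂(1−p̂)/n + z²/(4n²) = 0.000143692 + 0.000002816 = 0.000146508.
Half-width = z·√(radicand)/denom = 1.960·0.012104/1.006578 = 0.02357.
CI: 0.09513 ± 0.02357 = (0.0716, 0.1187).

(0.0716, 0.1187)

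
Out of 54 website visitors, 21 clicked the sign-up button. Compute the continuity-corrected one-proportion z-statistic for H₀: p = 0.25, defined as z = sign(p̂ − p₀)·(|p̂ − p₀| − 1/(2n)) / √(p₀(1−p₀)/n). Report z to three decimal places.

z = 2.200

The sample proportion is 21/54 = 0.38889. p̂ − p₀ = 0.138889.
Continuity correction 1/(2n) = 1/108 = 0.009259.
Corrected numerator: |0.138889| − 0.009259 = 0.129630.
SE₀ = √(0.25·0.75/54) = 0.058926.
z = +0.129630/0.058926 = 2.200.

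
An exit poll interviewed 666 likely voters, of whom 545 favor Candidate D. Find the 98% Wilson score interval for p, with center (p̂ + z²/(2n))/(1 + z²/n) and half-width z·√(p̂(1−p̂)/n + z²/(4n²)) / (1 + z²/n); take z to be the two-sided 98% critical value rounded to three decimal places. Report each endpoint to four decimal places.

(0.7810, 0.8505)

Here p̂ = 545/666 = 0.81832 and z = 2.326 (z² = 5.410276).
1 + z²/n = 1.008124.
Adjusted center: (0.81832 + z²/(2n))/1.008124 = 0.81575.
Radicand: p̂(1−p̂)/n + z²/(4n²) = 0.000223233 + 0.000003049 = 0.000226282.
Half-width = 2.326·√0.000226282/1.008124 = 0.03471.
CI: 0.81575 ± 0.03471 = (0.7810, 0.8505).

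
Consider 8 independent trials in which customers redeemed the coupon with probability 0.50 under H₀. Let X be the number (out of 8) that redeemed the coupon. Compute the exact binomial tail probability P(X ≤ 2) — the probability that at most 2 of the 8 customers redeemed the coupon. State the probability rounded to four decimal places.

X ~ Binomial(n=8, p=0.50).
P(X ≤ 2) = C(8,0)·0.50^0·0.50^8 + C(8,1)·0.50^1·0.50^7 + C(8,2)·0.50^2·0.50^6.
= 0.003906 + 0.031250 + 0.109375 = 0.1445.

P = 0.1445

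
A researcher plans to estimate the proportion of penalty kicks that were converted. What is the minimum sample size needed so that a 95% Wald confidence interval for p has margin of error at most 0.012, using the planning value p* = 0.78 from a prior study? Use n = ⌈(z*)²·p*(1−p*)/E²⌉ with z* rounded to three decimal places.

n = 4578

For 95% confidence, z* = 1.960.
p*(1−p*) = 0.1716.
(z*)²·p*(1−p*)/E² = 3.841600·0.1716/0.000144 = 4577.907.
Rounding up, n = 4578.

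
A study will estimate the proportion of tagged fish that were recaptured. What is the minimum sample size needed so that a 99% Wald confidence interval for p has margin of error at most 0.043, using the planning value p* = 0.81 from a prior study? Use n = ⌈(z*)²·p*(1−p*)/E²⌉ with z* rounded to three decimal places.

n = 553

The 99% critical value is z* = 2.576.
p*(1−p*) = 0.1539.
Required n before rounding: 6.635776 × 0.1539 / 0.043² = 552.323.
⌈552.323⌉ = 553.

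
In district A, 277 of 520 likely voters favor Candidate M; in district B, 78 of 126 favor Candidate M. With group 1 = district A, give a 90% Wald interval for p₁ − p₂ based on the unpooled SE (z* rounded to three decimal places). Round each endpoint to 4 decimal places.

p̂₁ = 0.53269, p̂₂ = 0.61905, so the observed difference is -0.08636.
SE = √(0.000478714 + 0.001871648) = √0.002350362 = 0.048481.
For 90% confidence, z* = 1.645. Margin of error = 0.07975.
Interval: -0.08636 ± 0.07975 → (-0.1661, -0.0066).

(-0.1661, -0.0066)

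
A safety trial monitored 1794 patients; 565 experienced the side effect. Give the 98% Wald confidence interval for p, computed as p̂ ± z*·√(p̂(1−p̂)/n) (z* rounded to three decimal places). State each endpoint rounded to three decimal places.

The sample proportion is 565/1794 = 0.31494.
Standard error of p̂: √(0.215752/1794) = √0.000120263 = 0.010966.
z* = 2.326 at the 98% level.
Margin = 2.326·0.010966 = 0.02551.
CI: 0.31494 ± 0.02551 = (0.289, 0.340).

(0.289, 0.340)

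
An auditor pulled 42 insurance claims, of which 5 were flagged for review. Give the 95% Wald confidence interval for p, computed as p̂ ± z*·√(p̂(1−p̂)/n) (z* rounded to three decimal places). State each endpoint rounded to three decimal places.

(0.021, 0.217)

The sample proportion is 5/42 = 0.11905.
SE(p̂) = √(0.11905·0.88095/42) = 0.049970.
The 95% critical value is z* = 1.960.
Margin = 1.960·0.049970 = 0.09794.
CI: 0.11905 ± 0.09794 = (0.021, 0.217).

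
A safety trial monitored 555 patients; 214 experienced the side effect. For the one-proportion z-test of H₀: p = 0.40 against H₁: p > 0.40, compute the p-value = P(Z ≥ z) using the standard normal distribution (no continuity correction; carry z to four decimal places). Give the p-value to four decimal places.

p̂ = 214/555 = 0.38559.
Under H₀, SE = √(p₀(1−p₀)/n) = √(0.40·0.60/555) = √0.000432432 = 0.020795.
z = (p̂ − p₀)/SE = (214/555 − 0.40)/0.020795 ≈ -0.6932.
p-value = P(Z ≥ z) with z = -0.6932 → 0.7559.

p-value = 0.7559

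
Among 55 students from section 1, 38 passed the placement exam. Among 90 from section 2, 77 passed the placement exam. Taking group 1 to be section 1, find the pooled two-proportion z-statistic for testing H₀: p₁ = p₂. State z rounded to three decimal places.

z = -2.375

p̂₁ = 38/55 = 0.69091, p̂₂ = 77/90 = 0.85556.
Pooling: p̂ = 115/145 = 0.79310.
Pooled SE = √[0.1640904·0.02929293] ≈ 0.069330.
z = -0.16465/0.069330 = -2.375.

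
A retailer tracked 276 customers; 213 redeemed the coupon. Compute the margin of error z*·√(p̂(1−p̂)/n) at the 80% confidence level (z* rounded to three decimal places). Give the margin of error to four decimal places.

ME = 0.0324

Sample proportion p̂ = 213/276 = 0.77174.
Standard error of p̂: √(0.176158/276) = √0.000638253 = 0.025264.
For 80% confidence, z* = 1.282.
ME = 1.282·0.025264 = 0.0324.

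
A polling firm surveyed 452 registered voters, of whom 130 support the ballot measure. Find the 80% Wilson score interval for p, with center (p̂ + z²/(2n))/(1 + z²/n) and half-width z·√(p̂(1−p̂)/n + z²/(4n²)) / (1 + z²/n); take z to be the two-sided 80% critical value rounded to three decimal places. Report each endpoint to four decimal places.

(0.2611, 0.3156)

Here p̂ = 130/452 = 0.28761 and z = 1.282 (z² = 1.643524).
Denominator 1 + z²/n = 1 + 1.643524/452 = 1.003636.
Adjusted center: (0.28761 + z²/(2n))/1.003636 = 0.28838.
Radicand: p̂(1−p̂)/n + z²/(4n²) = 0.000453298 + 0.000002011 = 0.000455309.
Half-width = 1.282·√0.000455309/1.003636 = 0.02726.
Interval: 0.28838 ± 0.02726 → (0.2611, 0.3156).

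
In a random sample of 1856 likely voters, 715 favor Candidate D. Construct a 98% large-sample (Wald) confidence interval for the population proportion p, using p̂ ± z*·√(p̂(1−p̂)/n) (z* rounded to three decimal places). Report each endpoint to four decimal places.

p̂ = 715/1856 = 0.38524.
Standard error of p̂: √(0.236829/1856) = √0.000127602 = 0.011296.
The 98% critical value is z* = 2.326.
Margin = 2.326·0.011296 = 0.02627.
So the interval runs from 0.3590 to 0.4115.

(0.3590, 0.4115)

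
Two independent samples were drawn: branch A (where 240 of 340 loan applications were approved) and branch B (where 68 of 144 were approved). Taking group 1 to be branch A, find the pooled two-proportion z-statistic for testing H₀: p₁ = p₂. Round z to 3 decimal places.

z = 4.885

p̂₁ = 240/340 = 0.70588, p̂₂ = 68/144 = 0.47222.
Pooled p̂ = (240+68)/(340+144) = 308/484 = 0.63636.
Pooled SE = √[0.2314050·0.00988562] ≈ 0.047829.
z = 0.23366/0.047829 = 4.885.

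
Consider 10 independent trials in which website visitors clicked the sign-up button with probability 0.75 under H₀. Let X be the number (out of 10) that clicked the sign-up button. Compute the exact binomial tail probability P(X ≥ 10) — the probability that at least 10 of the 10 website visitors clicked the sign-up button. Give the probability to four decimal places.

P = 0.0563

X is binomial with n = 10 and p = 0.75.
P(X ≥ 10) = C(10,10)·0.75^10·0.25^0.
= 0.056314 = 0.0563.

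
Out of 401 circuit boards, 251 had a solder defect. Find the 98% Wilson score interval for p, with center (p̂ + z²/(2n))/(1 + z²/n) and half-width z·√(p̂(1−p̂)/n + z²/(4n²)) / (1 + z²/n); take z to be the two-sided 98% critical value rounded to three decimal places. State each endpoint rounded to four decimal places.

(0.5684, 0.6801)

p̂ = 251/401 = 0.62594; z = 2.326, so z² = 5.410276.
1 + z²/n = 1.013492.
Adjusted center: (0.62594 + z²/(2n))/1.013492 = 0.62426.
Radicand: p̂(1−p̂)/n + z²/(4n²) = 0.000583891 + 0.000008411 = 0.000592302.
Half-width = 2.326·√0.000592302/1.013492 = 0.05585.
Interval: 0.62426 ± 0.05585 → (0.5684, 0.6801).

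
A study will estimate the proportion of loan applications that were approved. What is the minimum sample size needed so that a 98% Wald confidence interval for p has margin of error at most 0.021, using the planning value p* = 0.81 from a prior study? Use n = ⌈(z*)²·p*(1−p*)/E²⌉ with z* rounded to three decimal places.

n = 1889

z* = 2.326 at the 98% level.
p*(1−p*) = 0.81·0.19 = 0.1539.
Required n before rounding: 5.410276 × 0.1539 / 0.021² = 1888.076.
Rounding up, n = 1889.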